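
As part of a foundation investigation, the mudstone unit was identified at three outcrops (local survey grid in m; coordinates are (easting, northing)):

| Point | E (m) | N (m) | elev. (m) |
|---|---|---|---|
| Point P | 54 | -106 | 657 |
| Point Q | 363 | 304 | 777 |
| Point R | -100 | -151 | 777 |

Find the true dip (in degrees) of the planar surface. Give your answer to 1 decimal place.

57.7°

Two edge vectors: Point P→Point Q = (309, 410, 120), Point P→Point R = (-154, -45, 120).
Normal n = (Point P→Point Q) × (Point P→Point R) = (54600, -55560, 49235).
So ∂z/∂E = −n_x/n_z = −1.10897 and ∂z/∂N = −n_y/n_z = 1.12847.
Gradient magnitude |∇z| = √(a² + b²) = √(1.22981 + 1.27343) = 1.58216.
True dip = arctan(1.58216) = 57.7°, dipping toward SE (azimuth ≈ 135°).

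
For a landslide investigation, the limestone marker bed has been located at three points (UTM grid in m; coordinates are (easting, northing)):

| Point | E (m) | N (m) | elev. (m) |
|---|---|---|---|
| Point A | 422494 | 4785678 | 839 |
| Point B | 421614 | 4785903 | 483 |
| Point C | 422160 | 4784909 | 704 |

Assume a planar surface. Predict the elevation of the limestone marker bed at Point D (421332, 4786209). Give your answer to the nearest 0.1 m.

368.9 m

Let the plane be z = a·E + b·N + c.
Point B−Point A: −880a + 225b = −356;  Point C−Point A: −334a − 769b = −135.
Solving gives a = 0.404510088, b = −0.000138322.
Then c = 839 − a·422494 − b·4785678 = −169402.12.
At (421332, 4786209): z = 170433.0 − 662.0 − 169402.12 = 368.9 m.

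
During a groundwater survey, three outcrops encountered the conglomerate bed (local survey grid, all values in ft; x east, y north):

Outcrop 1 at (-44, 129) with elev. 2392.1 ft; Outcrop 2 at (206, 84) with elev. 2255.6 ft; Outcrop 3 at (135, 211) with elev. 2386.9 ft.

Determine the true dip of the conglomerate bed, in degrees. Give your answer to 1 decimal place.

Let the plane be z = a·x + b·y + c.
Outcrop 2−Outcrop 1: 250a − 45b = −136.5;  Outcrop 3−Outcrop 1: 179a + 82b = −5.2.
Solving gives a = −0.40018, b = 0.81014.
Gradient magnitude |∇z| = √(a² + b²) = √(0.16014 + 0.65632) = 0.90358.
True dip = arctan(0.90358) = 42.1°, dipping toward SSE (azimuth ≈ 154°).

42.1°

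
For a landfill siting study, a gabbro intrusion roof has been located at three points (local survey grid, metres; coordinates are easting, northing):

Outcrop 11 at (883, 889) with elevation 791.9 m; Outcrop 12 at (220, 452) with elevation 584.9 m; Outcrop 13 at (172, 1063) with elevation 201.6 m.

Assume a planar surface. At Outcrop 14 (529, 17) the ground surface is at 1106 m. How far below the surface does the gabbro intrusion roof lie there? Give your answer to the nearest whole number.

Two edge vectors: Outcrop 11→Outcrop 12 = (-663, -437, -207), Outcrop 11→Outcrop 13 = (-711, 174, -590.3).
Normal n = (Outcrop 11→Outcrop 12) × (Outcrop 11→Outcrop 13) = (293979.1, -244191.9, -426069).
So ∂z/∂easting = −n_x/n_z = 0.68998 and ∂z/∂northing = −n_y/n_z = −0.57313.
Intercept c from Outcrop 11: 791.9 − 609.25 + 509.51 = 692.16.
At (529, 17): z_contact = 365.0 − 9.7 + 692.16 = 1047.4 m.
Depth below ground = 1106 − 1047.4 = 59 m.

59 m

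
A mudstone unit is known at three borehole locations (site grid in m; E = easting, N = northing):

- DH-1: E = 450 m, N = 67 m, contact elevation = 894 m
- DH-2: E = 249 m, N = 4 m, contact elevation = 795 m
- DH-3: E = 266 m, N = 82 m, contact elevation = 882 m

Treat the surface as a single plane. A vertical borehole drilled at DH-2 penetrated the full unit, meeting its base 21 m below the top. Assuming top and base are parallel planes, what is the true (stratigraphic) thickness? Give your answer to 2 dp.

14.18 m

Let the plane be z = a·E + b·N + c.
DH-2−DH-1: −201a − 63b = −99;  DH-3−DH-1: −184a + 15b = −12.
Solving gives a = 0.15342, b = 1.08195.
|∇z| = √(a²+b²) = 1.09277, so dip δ = arctan(1.09277) = 47.54°.
True thickness = vertical thickness × cos δ = 21 × cos 47.54° = 14.18 m.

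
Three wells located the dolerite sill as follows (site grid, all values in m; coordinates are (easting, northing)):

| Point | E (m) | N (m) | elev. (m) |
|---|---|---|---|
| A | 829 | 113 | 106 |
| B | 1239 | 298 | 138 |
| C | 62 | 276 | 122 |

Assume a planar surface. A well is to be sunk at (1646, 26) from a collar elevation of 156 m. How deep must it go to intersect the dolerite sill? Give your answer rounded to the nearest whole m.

Let the plane be z = a·E + b·N + c.
B−A: 410a + 185b = 32;  C−A: −767a + 163b = 16.
Solving gives a = 0.01081, b = 0.14902.
Then c = 106 − a·829 − b·113 = 80.20.
At (1646, 26): z_contact = 17.8 + 3.9 + 80.20 = 101.9 m.
Depth below ground = 156 − 101.9 = 54 m.

54 m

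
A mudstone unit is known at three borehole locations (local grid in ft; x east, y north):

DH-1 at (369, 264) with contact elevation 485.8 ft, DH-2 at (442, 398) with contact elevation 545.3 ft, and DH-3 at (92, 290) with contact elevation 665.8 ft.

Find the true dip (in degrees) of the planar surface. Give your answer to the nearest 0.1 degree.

Two edge vectors: DH-1→DH-2 = (73, 134, 59.5), DH-1→DH-3 = (-277, 26, 180).
Normal n = (DH-1→DH-2) × (DH-1→DH-3) = (22573, -29621.5, 39016).
So ∂z/∂x = −n_x/n_z = −0.57856 and ∂z/∂y = −n_y/n_z = 0.75921.
Gradient magnitude |∇z| = √(a² + b²) = √(0.33473 + 0.57641) = 0.95453.
True dip = arctan(0.95453) = 43.7°, dipping toward SE (azimuth ≈ 143°).

43.7°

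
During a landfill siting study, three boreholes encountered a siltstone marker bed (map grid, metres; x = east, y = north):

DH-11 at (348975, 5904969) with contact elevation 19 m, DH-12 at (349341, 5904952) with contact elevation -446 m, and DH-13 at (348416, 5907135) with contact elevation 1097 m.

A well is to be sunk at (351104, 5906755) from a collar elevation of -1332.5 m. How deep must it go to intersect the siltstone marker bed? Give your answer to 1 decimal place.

Two edge vectors: DH-11→DH-12 = (366, -17, -465), DH-11→DH-13 = (-559, 2166, 1078).
Normal n = (DH-11→DH-12) × (DH-11→DH-13) = (988864, -134613, 783253).
So ∂z/∂x = −n_x/n_z = −1.262509049 and ∂z/∂y = −n_y/n_z = 0.171864008.
Intercept c from DH-11: 19 + 440584.10 − 1014851.64 = −574248.55.
At (351104, 5906755): z_contact = −443271.98 + 1015158.59 − 574248.55 = -2361.93 m.
Depth below ground = -1332.5 − (-2361.93) = 1029.4 m.

1029.4 m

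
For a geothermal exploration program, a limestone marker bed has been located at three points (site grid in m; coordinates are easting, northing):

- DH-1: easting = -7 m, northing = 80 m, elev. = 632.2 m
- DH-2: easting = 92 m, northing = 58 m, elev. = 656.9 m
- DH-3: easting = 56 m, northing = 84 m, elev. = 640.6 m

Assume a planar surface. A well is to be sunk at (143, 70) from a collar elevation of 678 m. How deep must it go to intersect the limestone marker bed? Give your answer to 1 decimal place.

17.9 m

Two edge vectors: DH-1→DH-2 = (99, -22, 24.7), DH-1→DH-3 = (63, 4, 8.4).
Normal n = (DH-1→DH-2) × (DH-1→DH-3) = (-283.6, 724.5, 1782).
So ∂z/∂easting = −n_x/n_z = 0.15915 and ∂z/∂northing = −n_y/n_z = −0.40657.
Intercept c from DH-1: 632.2 + 1.11 + 32.53 = 665.84.
At (143, 70): z_contact = 22.76 − 28.46 + 665.84 = 660.14 m.
Depth below ground = 678 − 660.14 = 17.9 m.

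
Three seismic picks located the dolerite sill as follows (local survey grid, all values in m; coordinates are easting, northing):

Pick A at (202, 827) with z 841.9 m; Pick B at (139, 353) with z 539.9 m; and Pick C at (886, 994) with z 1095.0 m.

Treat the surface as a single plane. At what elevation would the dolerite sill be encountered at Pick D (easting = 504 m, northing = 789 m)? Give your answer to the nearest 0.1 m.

Let the plane be z = a·easting + b·northing + c.
Pick B−Pick A: −63a − 474b = −302;  Pick C−Pick A: 684a + 167b = 253.1.
Solving gives a = 0.22167, b = 0.60767.
Then c = 841.9 − a·202 − b·827 = 294.58.
At (504, 789): z = 111.7 + 479.5 + 294.58 = 885.8 m.

885.8 m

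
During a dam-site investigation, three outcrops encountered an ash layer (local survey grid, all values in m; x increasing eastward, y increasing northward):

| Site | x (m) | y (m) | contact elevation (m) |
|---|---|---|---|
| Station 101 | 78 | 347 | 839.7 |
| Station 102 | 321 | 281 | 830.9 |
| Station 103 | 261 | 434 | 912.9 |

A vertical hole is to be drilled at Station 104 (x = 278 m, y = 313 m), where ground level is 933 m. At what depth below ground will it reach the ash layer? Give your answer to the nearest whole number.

89 m

Two edge vectors: Station 101→Station 102 = (243, -66, -8.8), Station 101→Station 103 = (183, 87, 73.2).
Normal n = (Station 101→Station 102) × (Station 101→Station 103) = (-4065.6, -19398, 33219).
So ∂z/∂x = −n_x/n_z = 0.12239 and ∂z/∂y = −n_y/n_z = 0.58394.
Intercept c from Station 101: 839.7 − 9.55 − 202.63 = 627.53.
At (278, 313): z_contact = 34.0 + 182.8 + 627.53 = 844.3 m.
Depth below ground = 933 − 844.3 = 89 m.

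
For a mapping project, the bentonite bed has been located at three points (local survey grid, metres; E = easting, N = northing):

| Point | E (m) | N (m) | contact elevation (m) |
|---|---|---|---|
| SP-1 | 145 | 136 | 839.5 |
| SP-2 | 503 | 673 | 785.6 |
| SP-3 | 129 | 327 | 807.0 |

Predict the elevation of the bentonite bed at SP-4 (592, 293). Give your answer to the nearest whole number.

856 m

Let the plane be z = a·E + b·N + c.
SP-2−SP-1: 358a + 537b = −53.9;  SP-3−SP-1: −16a + 191b = −32.5.
Solving gives a = 0.09299, b = −0.16237.
Then c = 839.5 − a·145 − b·136 = 848.10.
At (592, 293): z = 55.1 − 47.6 + 848.10 = 855.6 m.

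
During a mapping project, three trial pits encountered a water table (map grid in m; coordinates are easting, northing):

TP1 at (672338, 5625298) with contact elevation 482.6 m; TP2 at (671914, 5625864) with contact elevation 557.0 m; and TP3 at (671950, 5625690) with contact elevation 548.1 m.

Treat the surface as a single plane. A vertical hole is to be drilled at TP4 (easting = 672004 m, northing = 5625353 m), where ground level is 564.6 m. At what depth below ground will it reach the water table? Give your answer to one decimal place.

Two edge vectors: TP1→TP2 = (-424, 566, 74.4), TP1→TP3 = (-388, 392, 65.5).
Normal n = (TP1→TP2) × (TP1→TP3) = (7908.2, -1095.2, 53400).
So ∂z/∂easting = −n_x/n_z = −0.148093633 and ∂z/∂northing = −n_y/n_z = 0.020509363.
Intercept c from TP1: 482.6 + 99568.98 − 115371.28 = −15319.70.
At (672004, 5625353): z_contact = −99519.51 + 115372.41 − 15319.70 = 533.19 m.
Depth below ground = 564.6 − 533.19 = 31.4 m.

31.4 m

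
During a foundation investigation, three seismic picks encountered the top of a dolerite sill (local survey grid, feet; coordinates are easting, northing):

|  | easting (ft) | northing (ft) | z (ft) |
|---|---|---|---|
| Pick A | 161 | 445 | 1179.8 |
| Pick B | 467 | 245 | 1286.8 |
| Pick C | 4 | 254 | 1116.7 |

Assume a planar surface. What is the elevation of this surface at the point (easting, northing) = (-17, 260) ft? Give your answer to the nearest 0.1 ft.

Two edge vectors: Pick A→Pick B = (306, -200, 107), Pick A→Pick C = (-157, -191, -63.1).
Normal n = (Pick A→Pick B) × (Pick A→Pick C) = (33057, 2509.6, -89846).
So ∂z/∂easting = −n_x/n_z = 0.36793 and ∂z/∂northing = −n_y/n_z = 0.02793.
Intercept c from Pick A: 1179.8 − 59.24 − 12.43 = 1108.13.
At (-17, 260): z = −6.3 + 7.3 + 1108.13 = 1109.1 ft.

1109.1 ft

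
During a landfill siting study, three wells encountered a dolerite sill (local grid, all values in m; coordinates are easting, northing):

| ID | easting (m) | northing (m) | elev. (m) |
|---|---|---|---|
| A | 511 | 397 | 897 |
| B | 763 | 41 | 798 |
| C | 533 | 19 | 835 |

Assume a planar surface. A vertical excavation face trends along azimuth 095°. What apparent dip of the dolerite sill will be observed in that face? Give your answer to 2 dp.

10.66°

Let the plane be z = a·easting + b·northing + c.
B−A: 252a − 356b = −99;  C−A: 22a − 378b = −62.
Solving gives a = −0.17558, b = 0.15380.
Unit vector along 095° is (sin 95°, cos 95°) = (0.9962, -0.0872).
Slope in that direction = a·(0.9962) + b·(-0.0872) = −0.18832.
Apparent dip = arctan|0.18832| = 10.66° (true dip is 13.1°, so apparent ≤ true as expected).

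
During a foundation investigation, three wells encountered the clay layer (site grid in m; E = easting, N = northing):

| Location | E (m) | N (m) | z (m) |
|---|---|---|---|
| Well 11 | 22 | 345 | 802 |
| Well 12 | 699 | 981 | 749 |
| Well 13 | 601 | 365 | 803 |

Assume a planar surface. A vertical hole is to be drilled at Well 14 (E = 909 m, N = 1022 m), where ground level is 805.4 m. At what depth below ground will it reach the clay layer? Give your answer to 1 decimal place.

Two edge vectors: Well 11→Well 12 = (677, 636, -53), Well 11→Well 13 = (579, 20, 1).
Normal n = (Well 11→Well 12) × (Well 11→Well 13) = (1696, -31364, -354704).
So ∂z/∂E = −n_x/n_z = 0.004781 and ∂z/∂N = −n_y/n_z = −0.088423.
Intercept c from Well 11: 802 − 0.11 + 30.51 = 832.40.
At (909, 1022): z_contact = 4.35 − 90.37 + 832.40 = 746.38 m.
Depth below ground = 805.4 − 746.38 = 59.0 m.

59.0 m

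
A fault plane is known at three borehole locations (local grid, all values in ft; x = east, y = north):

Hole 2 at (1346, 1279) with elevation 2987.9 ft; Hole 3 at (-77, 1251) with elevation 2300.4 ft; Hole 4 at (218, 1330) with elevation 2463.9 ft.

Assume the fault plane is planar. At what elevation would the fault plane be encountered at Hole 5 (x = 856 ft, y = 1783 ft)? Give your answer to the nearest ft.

2898 ft

Let the plane be z = a·x + b·y + c.
Hole 3−Hole 2: −1423a − 28b = −687.5;  Hole 4−Hole 2: −1128a + 51b = −524.
Solving gives a = 0.47750, b = 0.28657.
Then c = 2987.9 − a·1346 − b·1279 = 1978.67.
At (856, 1783): z = 408.7 + 510.9 + 1978.67 = 2898.4 ft.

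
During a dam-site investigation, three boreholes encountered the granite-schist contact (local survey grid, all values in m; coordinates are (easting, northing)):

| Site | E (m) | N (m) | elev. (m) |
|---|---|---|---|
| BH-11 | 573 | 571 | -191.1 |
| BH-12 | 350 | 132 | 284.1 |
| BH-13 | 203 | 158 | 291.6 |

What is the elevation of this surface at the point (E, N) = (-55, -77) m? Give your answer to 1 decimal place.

576.8 m

Two edge vectors: BH-11→BH-12 = (-223, -439, 475.2), BH-11→BH-13 = (-370, -413, 482.7).
Normal n = (BH-11→BH-12) × (BH-11→BH-13) = (-15647.7, -68181.9, -70331).
So ∂z/∂E = −n_x/n_z = −0.22249 and ∂z/∂N = −n_y/n_z = −0.96944.
Intercept c from BH-11: -191.1 + 127.48 + 553.55 = 489.94.
At (-55, -77): z = 12.2 + 74.6 + 489.94 = 576.8 m.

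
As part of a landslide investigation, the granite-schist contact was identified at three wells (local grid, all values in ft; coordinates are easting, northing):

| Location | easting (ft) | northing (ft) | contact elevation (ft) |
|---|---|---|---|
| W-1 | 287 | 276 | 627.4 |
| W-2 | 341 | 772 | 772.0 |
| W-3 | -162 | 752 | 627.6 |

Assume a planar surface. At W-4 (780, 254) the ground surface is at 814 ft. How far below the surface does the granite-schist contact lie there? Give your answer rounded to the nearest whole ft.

Two edge vectors: W-1→W-2 = (54, 496, 144.6), W-1→W-3 = (-449, 476, 0.2).
Normal n = (W-1→W-2) × (W-1→W-3) = (-68730.4, -64936.2, 248408).
So ∂z/∂easting = −n_x/n_z = 0.27668 and ∂z/∂northing = −n_y/n_z = 0.26141.
Intercept c from W-1: 627.4 − 79.41 − 72.15 = 475.84.
At (780, 254): z_contact = 215.8 + 66.4 + 475.84 = 758.1 ft.
Depth below ground = 814 − 758.1 = 56 ft.

56 ft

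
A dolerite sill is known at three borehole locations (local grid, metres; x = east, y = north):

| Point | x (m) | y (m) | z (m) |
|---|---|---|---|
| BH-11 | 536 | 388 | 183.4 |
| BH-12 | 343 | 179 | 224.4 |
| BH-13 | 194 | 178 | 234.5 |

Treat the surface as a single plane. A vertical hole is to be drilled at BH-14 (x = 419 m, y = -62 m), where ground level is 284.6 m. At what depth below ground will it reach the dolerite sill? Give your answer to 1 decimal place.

32.9 m

Let the plane be z = a·x + b·y + c.
BH-12−BH-11: −193a − 209b = 41;  BH-13−BH-11: −342a − 210b = 51.1.
Solving gives a = −0.06688, b = −0.13441.
Then c = 183.4 − a·536 − b·388 = 271.40.
At (419, -62): z_contact = −28.02 + 8.33 + 271.40 = 251.71 m.
Depth below ground = 284.6 − 251.71 = 32.9 m.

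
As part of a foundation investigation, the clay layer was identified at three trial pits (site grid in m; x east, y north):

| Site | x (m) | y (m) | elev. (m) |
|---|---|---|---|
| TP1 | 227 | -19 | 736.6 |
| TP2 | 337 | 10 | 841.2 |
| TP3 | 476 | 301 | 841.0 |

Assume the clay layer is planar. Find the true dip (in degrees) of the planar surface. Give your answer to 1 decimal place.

Let the plane be z = a·x + b·y + c.
TP2−TP1: 110a + 29b = 104.6;  TP3−TP1: 249a + 320b = 104.4.
Solving gives a = 1.08812, b = −0.52044.
Gradient magnitude |∇z| = √(a² + b²) = √(1.18400 + 0.27086) = 1.20617.
True dip = arctan(1.20617) = 50.3°, dipping toward WNW (azimuth ≈ 296°).

50.3°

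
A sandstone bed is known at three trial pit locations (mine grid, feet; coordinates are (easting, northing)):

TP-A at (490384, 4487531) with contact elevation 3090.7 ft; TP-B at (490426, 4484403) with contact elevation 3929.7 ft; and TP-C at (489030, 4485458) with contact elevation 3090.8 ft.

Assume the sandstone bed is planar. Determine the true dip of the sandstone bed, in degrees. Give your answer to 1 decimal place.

25.7°

Two edge vectors: TP-A→TP-B = (42, -3128, 839), TP-A→TP-C = (-1354, -2073, 0.1).
Normal n = (TP-A→TP-B) × (TP-A→TP-C) = (1738934.2, -1136010.2, -4322378).
So ∂z/∂E = −n_x/n_z = 0.40231 and ∂z/∂N = −n_y/n_z = −0.26282.
Gradient magnitude |∇z| = √(a² + b²) = √(0.16185 + 0.06907) = 0.48055.
True dip = arctan(0.48055) = 25.7°, dipping toward WNW (azimuth ≈ 303°).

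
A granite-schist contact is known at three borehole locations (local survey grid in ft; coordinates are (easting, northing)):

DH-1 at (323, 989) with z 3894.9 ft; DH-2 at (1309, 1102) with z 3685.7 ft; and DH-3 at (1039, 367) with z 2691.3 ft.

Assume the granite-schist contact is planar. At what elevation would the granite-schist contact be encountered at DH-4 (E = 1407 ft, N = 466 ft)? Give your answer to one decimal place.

Two edge vectors: DH-1→DH-2 = (986, 113, -209.2), DH-1→DH-3 = (716, -622, -1203.6).
Normal n = (DH-1→DH-2) × (DH-1→DH-3) = (-266129.2, 1036962.4, -694200).
So ∂z/∂E = −n_x/n_z = −0.383361 and ∂z/∂N = −n_y/n_z = 1.493752.
Intercept c from DH-1: 3894.9 + 123.83 − 1477.32 = 2541.41.
At (1407, 466): z = −539.4 + 696.1 + 2541.41 = 2698.1 ft.

2698.1 ft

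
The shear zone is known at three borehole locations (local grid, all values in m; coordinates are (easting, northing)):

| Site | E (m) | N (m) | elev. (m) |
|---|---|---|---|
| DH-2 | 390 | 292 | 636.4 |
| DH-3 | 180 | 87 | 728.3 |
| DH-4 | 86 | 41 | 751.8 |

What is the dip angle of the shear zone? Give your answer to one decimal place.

21.3°

Two edge vectors: DH-2→DH-3 = (-210, -205, 91.9), DH-2→DH-4 = (-304, -251, 115.4).
Normal n = (DH-2→DH-3) × (DH-2→DH-4) = (-590.1, -3703.6, -9610).
So ∂z/∂E = −n_x/n_z = −0.06140 and ∂z/∂N = −n_y/n_z = −0.38539.
Gradient magnitude |∇z| = √(a² + b²) = √(0.00377 + 0.14853) = 0.39025.
True dip = arctan(0.39025) = 21.3°, dipping toward N (azimuth ≈ 009°).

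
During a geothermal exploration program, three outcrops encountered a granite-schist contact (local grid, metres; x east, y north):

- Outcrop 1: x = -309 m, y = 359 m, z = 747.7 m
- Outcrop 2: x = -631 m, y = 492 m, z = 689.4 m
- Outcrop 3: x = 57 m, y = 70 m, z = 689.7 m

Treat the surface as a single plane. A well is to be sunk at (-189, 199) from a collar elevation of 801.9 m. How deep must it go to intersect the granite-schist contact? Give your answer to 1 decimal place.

132.0 m

Let the plane be z = a·x + b·y + c.
Outcrop 2−Outcrop 1: −322a + 133b = −58.3;  Outcrop 3−Outcrop 1: 366a − 289b = −58.
Solving gives a = 0.55346, b = 0.90162.
Then c = 747.7 − a·-309 − b·359 = 595.04.
At (-189, 199): z_contact = −104.60 + 179.42 + 595.04 = 669.86 m.
Depth below ground = 801.9 − 669.86 = 132.0 m.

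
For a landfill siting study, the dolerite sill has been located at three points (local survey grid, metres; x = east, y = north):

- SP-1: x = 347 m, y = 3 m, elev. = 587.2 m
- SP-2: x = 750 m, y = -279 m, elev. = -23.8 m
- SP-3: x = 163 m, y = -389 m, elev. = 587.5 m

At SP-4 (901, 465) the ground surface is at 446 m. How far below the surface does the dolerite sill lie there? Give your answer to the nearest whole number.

Let the plane be z = a·x + b·y + c.
SP-2−SP-1: 403a − 282b = −611;  SP-3−SP-1: −184a − 392b = 0.3.
Solving gives a = −1.14168, b = 0.53512.
Then c = 587.2 − a·347 − b·3 = 981.76.
At (901, 465): z_contact = −1028.6 + 248.8 + 981.76 = 201.9 m.
Depth below ground = 446 − 201.9 = 244 m.

244 m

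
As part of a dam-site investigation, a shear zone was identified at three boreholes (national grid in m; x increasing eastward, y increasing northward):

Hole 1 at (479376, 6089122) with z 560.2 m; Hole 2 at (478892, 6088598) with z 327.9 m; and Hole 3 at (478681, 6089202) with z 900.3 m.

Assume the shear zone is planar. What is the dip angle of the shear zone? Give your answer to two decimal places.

Two edge vectors: Hole 1→Hole 2 = (-484, -524, -232.3), Hole 1→Hole 3 = (-695, 80, 340.1).
Normal n = (Hole 1→Hole 2) × (Hole 1→Hole 3) = (-159628.4, 326056.9, -402900).
So ∂z/∂x = −n_x/n_z = −0.39620 and ∂z/∂y = −n_y/n_z = 0.80928.
Gradient magnitude |∇z| = √(a² + b²) = √(0.15697 + 0.65493) = 0.90105.
True dip = arctan(0.90105) = 42.02°, dipping toward SSE (azimuth ≈ 154°).

42.02°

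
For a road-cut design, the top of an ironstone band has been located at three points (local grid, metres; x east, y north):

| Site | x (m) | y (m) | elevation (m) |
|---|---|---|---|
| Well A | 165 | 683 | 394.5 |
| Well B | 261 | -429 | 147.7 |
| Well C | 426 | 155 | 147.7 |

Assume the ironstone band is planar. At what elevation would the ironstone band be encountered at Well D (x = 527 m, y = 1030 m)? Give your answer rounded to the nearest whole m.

Let the plane be z = a·x + b·y + c.
Well B−Well A: 96a − 1112b = −246.8;  Well C−Well A: 261a − 528b = −246.8.
Solving gives a = −0.60169, b = 0.17000.
Then c = 394.5 − a·165 − b·683 = 377.67.
At (527, 1030): z = −317.1 + 175.1 + 377.67 = 235.7 m.

236 m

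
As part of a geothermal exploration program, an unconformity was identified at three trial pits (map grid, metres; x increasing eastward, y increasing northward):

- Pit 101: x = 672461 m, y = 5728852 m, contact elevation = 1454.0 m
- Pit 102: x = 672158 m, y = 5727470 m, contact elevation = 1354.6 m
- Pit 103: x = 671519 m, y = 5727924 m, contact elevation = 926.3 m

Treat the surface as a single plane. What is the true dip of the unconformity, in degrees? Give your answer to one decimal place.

32.1°

Let the plane be z = a·x + b·y + c.
Pit 102−Pit 101: −303a − 1382b = −99.4;  Pit 103−Pit 101: −942a − 928b = −527.7.
Solving gives a = 0.62414, b = −0.06492.
Gradient magnitude |∇z| = √(a² + b²) = √(0.38955 + 0.00421) = 0.62751.
True dip = arctan(0.62751) = 32.1°, dipping toward W (azimuth ≈ 276°).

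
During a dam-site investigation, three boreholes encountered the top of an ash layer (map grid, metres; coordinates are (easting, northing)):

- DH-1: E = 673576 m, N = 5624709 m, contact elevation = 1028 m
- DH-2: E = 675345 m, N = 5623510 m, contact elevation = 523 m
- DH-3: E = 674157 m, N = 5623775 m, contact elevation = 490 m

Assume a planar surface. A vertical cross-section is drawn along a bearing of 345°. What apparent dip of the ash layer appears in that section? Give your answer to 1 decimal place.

Two edge vectors: DH-1→DH-2 = (1769, -1199, -505), DH-1→DH-3 = (581, -934, -538).
Normal n = (DH-1→DH-2) × (DH-1→DH-3) = (173392, 658317, -955627).
So ∂z/∂E = −n_x/n_z = 0.18144 and ∂z/∂N = −n_y/n_z = 0.68888.
Unit vector along 345° is (sin 345°, cos 345°) = (-0.2588, 0.9659).
Slope in that direction = a·(-0.2588) + b·(0.9659) = 0.61845.
Apparent dip = arctan|0.61845| = 31.7° (true dip is 35.5°, so apparent ≤ true as expected).

31.7°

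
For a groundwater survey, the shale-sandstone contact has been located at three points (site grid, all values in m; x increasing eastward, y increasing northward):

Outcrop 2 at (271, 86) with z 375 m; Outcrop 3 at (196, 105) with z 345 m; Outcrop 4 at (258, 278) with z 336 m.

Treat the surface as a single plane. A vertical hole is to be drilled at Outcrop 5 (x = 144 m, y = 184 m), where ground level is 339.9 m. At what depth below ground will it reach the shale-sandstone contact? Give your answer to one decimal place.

Let the plane be z = a·x + b·y + c.
Outcrop 3−Outcrop 2: −75a + 19b = −30;  Outcrop 4−Outcrop 2: −13a + 192b = −39.
Solving gives a = 0.35462, b = −0.17911.
Then c = 375 − a·271 − b·86 = 294.30.
At (144, 184): z_contact = 51.07 − 32.96 + 294.30 = 312.41 m.
Depth below ground = 339.9 − 312.41 = 27.5 m.

27.5 m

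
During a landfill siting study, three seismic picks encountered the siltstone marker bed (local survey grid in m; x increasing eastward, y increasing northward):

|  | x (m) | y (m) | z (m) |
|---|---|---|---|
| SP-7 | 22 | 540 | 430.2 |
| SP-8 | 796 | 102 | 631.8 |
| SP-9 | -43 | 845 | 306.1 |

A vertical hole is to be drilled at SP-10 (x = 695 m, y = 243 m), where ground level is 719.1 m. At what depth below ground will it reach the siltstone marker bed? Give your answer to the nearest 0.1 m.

Let the plane be z = a·x + b·y + c.
SP-8−SP-7: 774a − 438b = 201.6;  SP-9−SP-7: −65a + 305b = −124.1.
Solving gives a = 0.03436, b = −0.39956.
Then c = 430.2 − a·22 − b·540 = 645.21.
At (695, 243): z_contact = 23.88 − 97.09 + 645.21 = 571.99 m.
Depth below ground = 719.1 − 571.99 = 147.1 m.

147.1 m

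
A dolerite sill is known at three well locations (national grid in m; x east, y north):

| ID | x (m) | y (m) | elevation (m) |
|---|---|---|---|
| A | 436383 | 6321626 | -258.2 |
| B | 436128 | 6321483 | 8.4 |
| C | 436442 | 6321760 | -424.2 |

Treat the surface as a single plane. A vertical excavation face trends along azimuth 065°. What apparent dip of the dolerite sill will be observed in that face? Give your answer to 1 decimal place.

Two edge vectors: A→B = (-255, -143, 266.6), A→C = (59, 134, -166).
Normal n = (A→B) × (A→C) = (-11986.4, -26600.6, -25733).
So ∂z/∂x = −n_x/n_z = −0.46580 and ∂z/∂y = −n_y/n_z = −1.03372.
Unit vector along 065° is (sin 65°, cos 65°) = (0.9063, 0.4226).
Slope in that direction = a·(0.9063) + b·(0.4226) = −0.85902.
Apparent dip = arctan|0.85902| = 40.7° (true dip is 48.6°, so apparent ≤ true as expected).

40.7°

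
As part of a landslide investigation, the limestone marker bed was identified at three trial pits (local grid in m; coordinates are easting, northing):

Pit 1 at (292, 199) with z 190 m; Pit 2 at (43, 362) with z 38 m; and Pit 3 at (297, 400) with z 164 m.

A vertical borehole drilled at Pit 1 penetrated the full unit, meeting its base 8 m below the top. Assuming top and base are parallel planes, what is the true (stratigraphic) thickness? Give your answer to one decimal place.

Let the plane be z = a·easting + b·northing + c.
Pit 2−Pit 1: −249a + 163b = −152;  Pit 3−Pit 1: 5a + 201b = −26.
Solving gives a = 0.51734, b = −0.14222.
|∇z| = √(a²+b²) = 0.53653, so dip δ = arctan(0.53653) = 28.22°.
True thickness = vertical thickness × cos δ = 8 × cos 28.22° = 7.0 m.

7.0 m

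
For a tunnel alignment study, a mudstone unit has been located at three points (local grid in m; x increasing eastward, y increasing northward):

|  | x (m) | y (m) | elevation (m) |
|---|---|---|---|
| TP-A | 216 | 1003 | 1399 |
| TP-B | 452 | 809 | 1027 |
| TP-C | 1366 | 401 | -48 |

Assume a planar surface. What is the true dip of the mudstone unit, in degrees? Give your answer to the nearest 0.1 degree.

51.9°

Let the plane be z = a·x + b·y + c.
TP-B−TP-A: 236a − 194b = −372;  TP-C−TP-A: 1150a − 602b = −1447.
Solving gives a = −0.70067, b = 1.06516.
Gradient magnitude |∇z| = √(a² + b²) = √(0.49094 + 1.13457) = 1.27496.
True dip = arctan(1.27496) = 51.9°, dipping toward SSE (azimuth ≈ 147°).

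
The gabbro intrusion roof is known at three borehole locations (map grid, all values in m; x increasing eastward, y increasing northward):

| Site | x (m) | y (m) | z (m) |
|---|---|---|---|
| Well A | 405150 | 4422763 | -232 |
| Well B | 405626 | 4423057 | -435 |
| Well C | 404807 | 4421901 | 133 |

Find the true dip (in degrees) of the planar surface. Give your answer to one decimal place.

Two edge vectors: Well A→Well B = (476, 294, -203), Well A→Well C = (-343, -862, 365).
Normal n = (Well A→Well B) × (Well A→Well C) = (-67676, -104111, -309470).
So ∂z/∂x = −n_x/n_z = −0.21868 and ∂z/∂y = −n_y/n_z = −0.33642.
Gradient magnitude |∇z| = √(a² + b²) = √(0.04782 + 0.11318) = 0.40125.
True dip = arctan(0.40125) = 21.9°, dipping toward NNE (azimuth ≈ 033°).

21.9°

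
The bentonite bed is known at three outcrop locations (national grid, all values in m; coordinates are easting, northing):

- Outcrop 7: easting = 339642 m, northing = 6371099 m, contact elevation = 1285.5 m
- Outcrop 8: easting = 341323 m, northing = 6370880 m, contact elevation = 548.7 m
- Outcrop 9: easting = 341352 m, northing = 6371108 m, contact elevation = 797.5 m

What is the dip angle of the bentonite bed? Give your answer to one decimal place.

49.4°

Two edge vectors: Outcrop 7→Outcrop 8 = (1681, -219, -736.8), Outcrop 7→Outcrop 9 = (1710, 9, -488).
Normal n = (Outcrop 7→Outcrop 8) × (Outcrop 7→Outcrop 9) = (113503.2, -439600, 389619).
So ∂z/∂easting = −n_x/n_z = −0.29132 and ∂z/∂northing = −n_y/n_z = 1.12828.
Gradient magnitude |∇z| = √(a² + b²) = √(0.08487 + 1.27302) = 1.16528.
True dip = arctan(1.16528) = 49.4°, dipping toward SSE (azimuth ≈ 166°).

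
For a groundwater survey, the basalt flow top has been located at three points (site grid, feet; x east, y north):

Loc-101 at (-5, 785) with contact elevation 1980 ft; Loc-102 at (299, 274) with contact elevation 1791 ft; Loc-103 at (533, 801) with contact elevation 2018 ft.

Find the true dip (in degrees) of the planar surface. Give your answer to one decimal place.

22.2°

Two edge vectors: Loc-101→Loc-102 = (304, -511, -189), Loc-101→Loc-103 = (538, 16, 38).
Normal n = (Loc-101→Loc-102) × (Loc-101→Loc-103) = (-16394, -113234, 279782).
So ∂z/∂x = −n_x/n_z = 0.05860 and ∂z/∂y = −n_y/n_z = 0.40472.
Gradient magnitude |∇z| = √(a² + b²) = √(0.00343 + 0.16380) = 0.40894.
True dip = arctan(0.40894) = 22.2°, dipping toward S (azimuth ≈ 188°).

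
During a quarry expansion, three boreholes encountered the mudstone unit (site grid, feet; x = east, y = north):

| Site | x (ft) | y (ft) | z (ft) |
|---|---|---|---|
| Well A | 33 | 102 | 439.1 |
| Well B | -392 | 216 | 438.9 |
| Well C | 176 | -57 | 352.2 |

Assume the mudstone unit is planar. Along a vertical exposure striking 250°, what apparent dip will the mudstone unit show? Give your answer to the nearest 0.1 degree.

Let the plane be z = a·x + b·y + c.
Well B−Well A: −425a + 114b = −0.2;  Well C−Well A: 143a − 159b = −86.9.
Solving gives a = 0.19383, b = 0.72087.
Unit vector along 250° is (sin 250°, cos 250°) = (-0.9397, -0.3420).
Slope in that direction = a·(-0.9397) + b·(-0.3420) = −0.42870.
Apparent dip = arctan|0.42870| = 23.2° (true dip is 36.7°, so apparent ≤ true as expected).

23.2°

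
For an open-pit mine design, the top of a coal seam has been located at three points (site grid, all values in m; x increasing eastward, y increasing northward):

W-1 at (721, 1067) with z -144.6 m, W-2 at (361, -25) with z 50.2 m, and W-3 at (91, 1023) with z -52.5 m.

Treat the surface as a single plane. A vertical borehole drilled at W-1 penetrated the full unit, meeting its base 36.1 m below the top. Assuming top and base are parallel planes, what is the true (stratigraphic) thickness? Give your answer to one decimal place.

Two edge vectors: W-1→W-2 = (-360, -1092, 194.8), W-1→W-3 = (-630, -44, 92.1).
Normal n = (W-1→W-2) × (W-1→W-3) = (-92002, -89568, -672120).
So ∂z/∂x = −n_x/n_z = −0.13688 and ∂z/∂y = −n_y/n_z = −0.13326.
|∇z| = √(a²+b²) = 0.19104, so dip δ = arctan(0.19104) = 10.82°.
True thickness = vertical thickness × cos δ = 36.1 × cos 10.82° = 35.5 m.

35.5 m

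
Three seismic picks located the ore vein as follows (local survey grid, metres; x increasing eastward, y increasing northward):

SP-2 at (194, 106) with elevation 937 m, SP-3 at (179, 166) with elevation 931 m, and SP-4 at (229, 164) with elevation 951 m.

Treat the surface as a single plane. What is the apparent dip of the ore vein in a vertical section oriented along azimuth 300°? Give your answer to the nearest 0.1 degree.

Two edge vectors: SP-2→SP-3 = (-15, 60, -6), SP-2→SP-4 = (35, 58, 14).
Normal n = (SP-2→SP-3) × (SP-2→SP-4) = (1188, 0, -2970).
So ∂z/∂x = −n_x/n_z = 0.40000 and ∂z/∂y = −n_y/n_z = 0.00000.
Unit vector along 300° is (sin 300°, cos 300°) = (-0.8660, 0.5000).
Slope in that direction = a·(-0.8660) + b·(0.5000) = −0.34641.
Apparent dip = arctan|0.34641| = 19.1° (true dip is 21.8°, so apparent ≤ true as expected).

19.1°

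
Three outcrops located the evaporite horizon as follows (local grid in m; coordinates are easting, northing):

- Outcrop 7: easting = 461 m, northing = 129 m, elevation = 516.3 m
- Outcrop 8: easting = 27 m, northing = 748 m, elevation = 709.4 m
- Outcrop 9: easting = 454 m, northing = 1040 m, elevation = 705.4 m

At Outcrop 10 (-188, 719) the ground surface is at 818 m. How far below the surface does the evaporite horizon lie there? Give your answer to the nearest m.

Let the plane be z = a·easting + b·northing + c.
Outcrop 8−Outcrop 7: −434a + 619b = 193.1;  Outcrop 9−Outcrop 7: −7a + 911b = 189.1.
Solving gives a = −0.15052, b = 0.20642.
Then c = 516.3 − a·461 − b·129 = 559.06.
At (-188, 719): z_contact = 28.3 + 148.4 + 559.06 = 735.8 m.
Depth below ground = 818 − 735.8 = 82 m.

82 m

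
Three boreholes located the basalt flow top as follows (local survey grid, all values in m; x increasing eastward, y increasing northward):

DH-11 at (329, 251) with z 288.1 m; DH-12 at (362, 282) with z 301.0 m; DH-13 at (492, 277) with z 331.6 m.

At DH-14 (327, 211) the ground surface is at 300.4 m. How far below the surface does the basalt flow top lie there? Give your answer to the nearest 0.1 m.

19.1 m

Let the plane be z = a·x + b·y + c.
DH-12−DH-11: 33a + 31b = 12.9;  DH-13−DH-11: 163a + 26b = 43.5.
Solving gives a = 0.24150, b = 0.15905.
Then c = 288.1 − a·329 − b·251 = 168.73.
At (327, 211): z_contact = 78.97 + 33.56 + 168.73 = 281.26 m.
Depth below ground = 300.4 − 281.26 = 19.1 m.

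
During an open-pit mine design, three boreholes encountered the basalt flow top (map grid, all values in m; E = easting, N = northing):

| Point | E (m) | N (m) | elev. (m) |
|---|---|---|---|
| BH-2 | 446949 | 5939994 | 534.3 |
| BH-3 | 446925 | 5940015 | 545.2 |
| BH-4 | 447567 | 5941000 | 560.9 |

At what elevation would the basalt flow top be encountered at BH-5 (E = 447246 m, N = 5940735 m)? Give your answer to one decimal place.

598.2 m

Two edge vectors: BH-2→BH-3 = (-24, 21, 10.9), BH-2→BH-4 = (618, 1006, 26.6).
Normal n = (BH-2→BH-3) × (BH-2→BH-4) = (-10406.8, 7374.6, -37122).
So ∂z/∂E = −n_x/n_z = −0.280340499 and ∂z/∂N = −n_y/n_z = 0.198658477.
Intercept c from BH-2: 534.3 + 125297.91 − 1180030.16 = −1054197.96.
At (447246, 5940735): z = −125381.2 + 1180177.4 − 1054197.96 = 598.2 m.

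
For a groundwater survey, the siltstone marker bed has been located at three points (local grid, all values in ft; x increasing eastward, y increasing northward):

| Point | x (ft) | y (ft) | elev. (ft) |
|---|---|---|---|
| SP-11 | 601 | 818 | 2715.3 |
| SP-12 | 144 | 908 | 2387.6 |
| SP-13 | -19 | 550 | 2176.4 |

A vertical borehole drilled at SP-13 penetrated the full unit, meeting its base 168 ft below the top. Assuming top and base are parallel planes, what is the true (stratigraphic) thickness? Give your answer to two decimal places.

131.06 ft

Two edge vectors: SP-11→SP-12 = (-457, 90, -327.7), SP-11→SP-13 = (-620, -268, -538.9).
Normal n = (SP-11→SP-12) × (SP-11→SP-13) = (-136324.6, -43103.3, 178276).
So ∂z/∂x = −n_x/n_z = 0.76468 and ∂z/∂y = −n_y/n_z = 0.24178.
|∇z| = √(a²+b²) = 0.80200, so dip δ = arctan(0.80200) = 38.73°.
True thickness = vertical thickness × cos δ = 168 × cos 38.73° = 131.06 ft.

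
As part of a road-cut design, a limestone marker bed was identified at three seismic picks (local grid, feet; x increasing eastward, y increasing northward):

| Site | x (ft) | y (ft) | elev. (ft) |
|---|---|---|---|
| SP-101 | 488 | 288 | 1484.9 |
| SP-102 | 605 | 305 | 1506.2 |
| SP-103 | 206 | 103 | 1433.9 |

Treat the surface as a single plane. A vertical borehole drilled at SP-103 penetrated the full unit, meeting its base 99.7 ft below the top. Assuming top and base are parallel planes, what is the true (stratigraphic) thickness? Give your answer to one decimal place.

Let the plane be z = a·x + b·y + c.
SP-102−SP-101: 117a + 17b = 21.3;  SP-103−SP-101: −282a − 185b = −51.
Solving gives a = 0.18239, b = −0.00235.
|∇z| = √(a²+b²) = 0.18241, so dip δ = arctan(0.18241) = 10.34°.
True thickness = vertical thickness × cos δ = 99.7 × cos 10.34° = 98.1 ft.

98.1 ft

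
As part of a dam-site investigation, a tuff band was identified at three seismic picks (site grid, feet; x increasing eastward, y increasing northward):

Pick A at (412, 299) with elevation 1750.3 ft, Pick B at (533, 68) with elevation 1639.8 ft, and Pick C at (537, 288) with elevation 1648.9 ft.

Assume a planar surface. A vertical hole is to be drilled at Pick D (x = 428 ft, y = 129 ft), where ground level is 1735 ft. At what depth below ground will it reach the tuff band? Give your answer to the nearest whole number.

7 ft

Two edge vectors: Pick A→Pick B = (121, -231, -110.5), Pick A→Pick C = (125, -11, -101.4).
Normal n = (Pick A→Pick B) × (Pick A→Pick C) = (22207.9, -1543.1, 27544).
So ∂z/∂x = −n_x/n_z = −0.80627 and ∂z/∂y = −n_y/n_z = 0.05602.
Intercept c from Pick A: 1750.3 + 332.18 − 16.75 = 2065.73.
At (428, 129): z_contact = −345.1 + 7.2 + 2065.73 = 1727.9 ft.
Depth below ground = 1735 − 1727.9 = 7 ft.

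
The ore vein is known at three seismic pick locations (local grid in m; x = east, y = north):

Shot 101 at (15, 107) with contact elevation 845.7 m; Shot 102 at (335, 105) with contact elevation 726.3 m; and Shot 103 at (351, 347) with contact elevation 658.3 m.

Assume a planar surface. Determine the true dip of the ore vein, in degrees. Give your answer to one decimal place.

24.4°

Let the plane be z = a·x + b·y + c.
Shot 102−Shot 101: 320a − 2b = −119.4;  Shot 103−Shot 101: 336a + 240b = −187.4.
Solving gives a = −0.37473, b = −0.25622.
Gradient magnitude |∇z| = √(a² + b²) = √(0.14042 + 0.06565) = 0.45395.
True dip = arctan(0.45395) = 24.4°, dipping toward NE (azimuth ≈ 056°).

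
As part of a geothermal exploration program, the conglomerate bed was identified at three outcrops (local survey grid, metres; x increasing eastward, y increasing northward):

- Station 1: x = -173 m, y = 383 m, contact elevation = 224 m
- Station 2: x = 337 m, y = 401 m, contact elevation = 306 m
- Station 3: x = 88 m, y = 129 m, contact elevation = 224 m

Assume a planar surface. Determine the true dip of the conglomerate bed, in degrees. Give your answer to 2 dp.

12.54°

Let the plane be z = a·x + b·y + c.
Station 2−Station 1: 510a + 18b = 82;  Station 3−Station 1: 261a − 254b = 0.
Solving gives a = 0.15516, b = 0.15943.
Gradient magnitude |∇z| = √(a² + b²) = √(0.02407 + 0.02542) = 0.22247.
True dip = arctan(0.22247) = 12.54°, dipping toward SW (azimuth ≈ 224°).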